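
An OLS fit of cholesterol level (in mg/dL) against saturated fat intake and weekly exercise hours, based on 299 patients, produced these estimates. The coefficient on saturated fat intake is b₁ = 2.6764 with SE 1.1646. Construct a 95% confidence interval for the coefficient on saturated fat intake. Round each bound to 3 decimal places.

(0.384, 4.968)

df = n − k − 1 = 299 − 2 − 1 = 296.
t* = t_{0.025, 296} = 1.968011.
Margin = t* × SE = 1.968011 × 1.1646 = 2.29195.
CI: 2.6764 ± 2.29195 → (0.384, 4.968).
With 95% confidence, each one-unit increase in saturated fat intake is associated with a change of between 0.384 and 4.968 mg/dL in cholesterol level, holding the other predictors fixed.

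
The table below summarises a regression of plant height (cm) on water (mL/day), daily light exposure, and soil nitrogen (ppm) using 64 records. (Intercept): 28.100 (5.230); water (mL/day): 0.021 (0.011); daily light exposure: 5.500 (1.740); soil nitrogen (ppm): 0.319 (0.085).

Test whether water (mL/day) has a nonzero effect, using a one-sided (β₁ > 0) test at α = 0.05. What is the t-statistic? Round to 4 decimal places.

t = 1.9091

Read off: b = 0.021, SE = 0.011 for water (mL/day).
H₀: β₁ = 0 vs H₁: β₁ > 0.
t = 0.021 / 0.011 = 1.9091.
df = n − k − 1 = 64 − 3 − 1 = 60.
One-sided p ≈ 0.0305, which is < 0.05, so reject H₀.
There is evidence that the true slope on water (mL/day) is positive, holding the other predictors fixed.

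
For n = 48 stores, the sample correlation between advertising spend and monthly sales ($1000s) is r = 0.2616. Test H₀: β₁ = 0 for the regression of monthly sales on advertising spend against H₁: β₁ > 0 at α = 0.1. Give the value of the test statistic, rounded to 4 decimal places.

t = r·√(n − 2)/√(1 − r²) = 0.2616·√46/√0.931565 = 1.8383.
df = n − 2 = 46.
One-sided p ≈ 0.0362, which is < 0.1, so reject H₀.
There is evidence of a linear association between advertising spend and monthly sales.

t = 1.8383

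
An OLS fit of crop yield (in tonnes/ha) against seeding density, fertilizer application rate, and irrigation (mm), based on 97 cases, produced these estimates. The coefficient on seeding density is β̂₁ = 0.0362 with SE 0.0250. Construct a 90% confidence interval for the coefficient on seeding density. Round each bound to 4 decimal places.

df = n − k − 1 = 97 − 3 − 1 = 93.
t* = t_{0.05, 93} = 1.661404.
Margin = t* × SE = 1.661404 × 0.0250 = 0.041535.
CI: 0.0362 ± 0.041535 → (-0.0053, 0.0777).
With 90% confidence, each one-unit increase in seeding density is associated with a change of between -0.0053 and 0.0777 tonnes/ha in crop yield, holding the other predictors fixed.

(-0.0053, 0.0777)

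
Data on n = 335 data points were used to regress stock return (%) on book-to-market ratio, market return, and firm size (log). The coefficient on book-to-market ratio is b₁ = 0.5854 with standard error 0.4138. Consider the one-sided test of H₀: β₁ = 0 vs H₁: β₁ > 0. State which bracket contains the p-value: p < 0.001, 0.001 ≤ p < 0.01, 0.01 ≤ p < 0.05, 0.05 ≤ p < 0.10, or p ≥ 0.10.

0.05 ≤ p < 0.10

t = 0.5854 / 0.4138 = 1.415.
df = n − k − 1 = 335 − 3 − 1 = 331.
One-sided p = P(T_{331} > t) ≈ 0.0790.
So 0.05 ≤ p < 0.10.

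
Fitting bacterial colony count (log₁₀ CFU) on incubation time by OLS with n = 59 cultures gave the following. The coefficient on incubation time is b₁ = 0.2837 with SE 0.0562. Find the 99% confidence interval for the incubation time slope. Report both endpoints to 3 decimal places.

(0.134, 0.433)

df = n − 2 = 59 − 2 = 57.
t* = t_{0.005, 57} = 2.66487.
Margin = t* × SE = 2.66487 × 0.0562 = 0.14977.
CI: 0.2837 ± 0.14977 → (0.134, 0.433).
With 99% confidence, each one-unit increase in incubation time is associated with a change of between 0.134 and 0.433 log₁₀ CFU in bacterial colony count.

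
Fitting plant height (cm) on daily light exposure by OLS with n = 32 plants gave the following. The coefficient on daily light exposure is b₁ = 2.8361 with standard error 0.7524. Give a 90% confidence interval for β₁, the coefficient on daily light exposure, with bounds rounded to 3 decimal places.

(1.559, 4.113)

df = n − 2 = 32 − 2 = 30.
t* = t_{0.05, 30} = 1.697261.
Margin = t* × SE = 1.697261 × 0.7524 = 1.27702.
CI: 2.8361 ± 1.27702 → (1.559, 4.113).
With 90% confidence, each one-unit increase in daily light exposure is associated with a change of between 1.559 and 4.113 cm in plant height.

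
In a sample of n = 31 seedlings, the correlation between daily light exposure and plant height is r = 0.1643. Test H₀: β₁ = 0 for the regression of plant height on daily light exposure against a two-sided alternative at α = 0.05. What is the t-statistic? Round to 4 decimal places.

t = r·√(n − 2)/√(1 − r²) = 0.1643·√29/√0.973006 = 0.8970.
df = n − 2 = 29.
Two-sided p ≈ 0.3771, which is ≥ 0.05, so fail to reject H₀.
The data do not give significant evidence of a linear association between daily light exposure and plant height.

t = 0.8970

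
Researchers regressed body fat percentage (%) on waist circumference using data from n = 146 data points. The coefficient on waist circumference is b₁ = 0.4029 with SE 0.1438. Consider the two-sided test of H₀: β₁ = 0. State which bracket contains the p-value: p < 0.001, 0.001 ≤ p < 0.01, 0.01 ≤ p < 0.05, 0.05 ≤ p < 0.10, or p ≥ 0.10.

t = 0.4029 / 0.1438 = 2.802.
df = n − 2 = 146 − 2 = 144.
Two-sided p = 2·P(T_{144} > |t|) ≈ 0.0058.
So 0.001 ≤ p < 0.01.

0.001 ≤ p < 0.01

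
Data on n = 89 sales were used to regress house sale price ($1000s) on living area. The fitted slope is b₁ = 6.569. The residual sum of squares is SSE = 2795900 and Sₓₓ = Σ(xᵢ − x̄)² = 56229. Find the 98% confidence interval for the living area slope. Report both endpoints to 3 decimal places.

MSE = SSE/(n − 2) = 2795900/87 = 32136.8.
SE(b₁) = √(MSE/Sₓₓ) = √(32136.8/56229) = 0.755999.
df = n − 2 = 87.
t* = t_{0.01, 87} = 2.369977.
Margin = t* × SE = 2.369977 × 0.755999 = 1.79170.
CI: 6.569 ± 1.79170 → (4.777, 8.361).
With 98% confidence, each one-unit increase in living area is associated with a change of between 4.777 and 8.361 $1000s in house sale price.

(4.777, 8.361)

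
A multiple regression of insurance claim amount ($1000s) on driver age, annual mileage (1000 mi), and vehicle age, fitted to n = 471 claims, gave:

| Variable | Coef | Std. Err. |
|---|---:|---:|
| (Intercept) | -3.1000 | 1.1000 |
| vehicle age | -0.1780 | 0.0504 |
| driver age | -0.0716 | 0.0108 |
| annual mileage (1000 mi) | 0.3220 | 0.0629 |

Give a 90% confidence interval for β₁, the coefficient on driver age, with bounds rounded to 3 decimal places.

Read off: b = -0.0716, SE = 0.0108 for driver age.
df = n − k − 1 = 471 − 3 − 1 = 467.
t* = t_{0.05, 467} = 1.648123.
Margin = t* × SE = 1.648123 × 0.0108 = 0.01780.
CI: -0.0716 ± 0.01780 → (-0.089, -0.054).

(-0.089, -0.054)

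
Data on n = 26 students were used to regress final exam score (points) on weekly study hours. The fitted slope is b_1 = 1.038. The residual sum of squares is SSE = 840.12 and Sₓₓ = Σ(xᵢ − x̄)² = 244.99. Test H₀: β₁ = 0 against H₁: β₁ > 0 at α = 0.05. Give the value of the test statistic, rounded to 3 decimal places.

t = 2.746

MSE = SSE/(n − 2) = 840.12/24 = 35.005.
SE(b_1) = √(MSE/Sₓₓ) = √(35.005/244.99) = 0.377999.
t = 1.038 / 0.377999 = 2.746.
df = n − 2 = 24.
One-sided p ≈ 0.0056, which is < 0.05, so reject H₀.
There is evidence that the true slope on weekly study hours is positive.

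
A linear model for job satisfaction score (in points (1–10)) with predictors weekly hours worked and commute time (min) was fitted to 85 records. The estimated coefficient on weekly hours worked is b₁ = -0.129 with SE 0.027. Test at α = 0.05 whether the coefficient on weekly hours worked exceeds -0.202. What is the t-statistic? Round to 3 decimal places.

H₀: β₁ = -0.202 vs H₁: β₁ > -0.202.
t = (b₁ − β₁⁰)/SE = (-0.129 − (-0.202)) / 0.027 = 2.704.
df = n − k − 1 = 85 − 2 − 1 = 82.
One-sided p ≈ 0.0042, which is < 0.05, so reject H₀.
There is evidence that the true slope on weekly hours worked exceeds -0.202 points (1–10) per unit, holding the other predictors fixed.

t = 2.704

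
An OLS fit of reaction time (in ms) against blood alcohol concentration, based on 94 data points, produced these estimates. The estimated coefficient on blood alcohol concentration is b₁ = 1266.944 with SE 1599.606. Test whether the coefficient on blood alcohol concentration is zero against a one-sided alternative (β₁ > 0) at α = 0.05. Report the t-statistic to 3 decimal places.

t = 0.792

H₀: β₁ = 0 vs H₁: β₁ > 0.
t = (b₁ − β₁⁰)/SE = 1266.944 / 1599.606 = 0.792.
df = n − 2 = 94 − 2 = 92.
One-sided p ≈ 0.2152, which is ≥ 0.05, so fail to reject H₀.
The data do not give significant evidence that the true slope on blood alcohol concentration is positive.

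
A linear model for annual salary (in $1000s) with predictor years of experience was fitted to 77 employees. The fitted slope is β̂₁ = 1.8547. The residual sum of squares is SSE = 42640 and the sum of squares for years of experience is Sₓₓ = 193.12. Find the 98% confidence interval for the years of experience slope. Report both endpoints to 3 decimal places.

MSE = SSE/(n − 2) = 42640/75 = 568.533.
SE(β̂₁) = √(MSE/Sₓₓ) = √(568.533/193.12) = 1.71579.
df = n − 2 = 75.
t* = t_{0.01, 75} = 2.377102.
Margin = t* × SE = 2.377102 × 1.71579 = 4.07861.
CI: 1.8547 ± 4.07861 → (-2.224, 5.933).
With 98% confidence, each one-unit increase in years of experience is associated with a change of between -2.224 and 5.933 $1000s in annual salary.

(-2.224, 5.933)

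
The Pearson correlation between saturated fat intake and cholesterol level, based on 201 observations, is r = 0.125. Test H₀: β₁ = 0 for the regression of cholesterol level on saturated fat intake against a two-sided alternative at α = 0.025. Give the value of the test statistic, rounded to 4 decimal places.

t = r·√(n − 2)/√(1 − r²) = 0.125·√199/√0.984375 = 1.7773.
df = n − 2 = 199.
Two-sided p ≈ 0.0770, which is ≥ 0.025, so fail to reject H₀.
The data do not give significant evidence of a linear association between saturated fat intake and cholesterol level.

t = 1.7773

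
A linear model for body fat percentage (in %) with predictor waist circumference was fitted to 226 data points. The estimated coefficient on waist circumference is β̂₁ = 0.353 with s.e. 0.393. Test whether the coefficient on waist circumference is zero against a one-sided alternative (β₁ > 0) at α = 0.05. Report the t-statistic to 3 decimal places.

H₀: β₁ = 0 vs H₁: β₁ > 0.
t = (β̂₁ − β₁⁰)/SE = 0.353 / 0.393 = 0.898.
df = n − 2 = 226 − 2 = 224.
One-sided p ≈ 0.1850, which is ≥ 0.05, so fail to reject H₀.
The data do not give significant evidence that the true slope on waist circumference is positive.

t = 0.898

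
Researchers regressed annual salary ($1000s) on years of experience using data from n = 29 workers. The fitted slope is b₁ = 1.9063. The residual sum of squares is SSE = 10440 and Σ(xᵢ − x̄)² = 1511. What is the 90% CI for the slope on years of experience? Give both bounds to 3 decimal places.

MSE = SSE/(n − 2) = 10440/27 = 386.667.
SE(b₁) = √(MSE/Sₓₓ) = √(386.667/1511) = 0.505867.
df = n − 2 = 27.
t* = t_{0.05, 27} = 1.703288.
Margin = t* × SE = 1.703288 × 0.505867 = 0.86164.
CI: 1.9063 ± 0.86164 → (1.045, 2.768).
With 90% confidence, each one-unit increase in years of experience is associated with a change of between 1.045 and 2.768 $1000s in annual salary.

(1.045, 2.768)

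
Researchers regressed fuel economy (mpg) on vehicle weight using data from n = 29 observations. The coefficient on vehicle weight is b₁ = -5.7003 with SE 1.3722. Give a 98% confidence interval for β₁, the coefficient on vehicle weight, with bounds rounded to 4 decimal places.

(-9.0933, -2.3073)

df = n − 2 = 29 − 2 = 27.
t* = t_{0.01, 27} = 2.47266.
Margin = t* × SE = 2.47266 × 1.3722 = 3.392984.
CI: -5.7003 ± 3.392984 → (-9.0933, -2.3073).
With 98% confidence, each one-unit increase in vehicle weight is associated with a change of between -9.0933 and -2.3073 mpg in fuel economy.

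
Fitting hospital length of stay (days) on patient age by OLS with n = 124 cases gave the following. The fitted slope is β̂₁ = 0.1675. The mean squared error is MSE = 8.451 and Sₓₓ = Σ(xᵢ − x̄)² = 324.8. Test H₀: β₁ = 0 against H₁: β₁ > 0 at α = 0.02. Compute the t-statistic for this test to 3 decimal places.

SE(β̂₁) = √(MSE/Sₓₓ) = √(8.451/324.8) = 0.161304.
t = 0.1675 / 0.161304 = 1.038.
df = n − 2 = 122.
One-sided p ≈ 0.1506, which is ≥ 0.02, so fail to reject H₀.
The data do not give significant evidence that the true slope on patient age is positive.

t = 1.038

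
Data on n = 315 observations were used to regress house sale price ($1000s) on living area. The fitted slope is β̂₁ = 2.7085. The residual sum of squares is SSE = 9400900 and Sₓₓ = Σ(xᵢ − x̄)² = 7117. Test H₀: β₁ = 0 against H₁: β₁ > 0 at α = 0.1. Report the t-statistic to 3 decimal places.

t = 1.318

MSE = SSE/(n − 2) = 9400900/313 = 30034.8.
SE(β̂₁) = √(MSE/Sₓₓ) = √(30034.8/7117) = 2.0543.
t = 2.7085 / 2.0543 = 1.318.
df = n − 2 = 313.
One-sided p ≈ 0.0942, which is < 0.1, so reject H₀.
There is evidence that the true slope on living area is positive.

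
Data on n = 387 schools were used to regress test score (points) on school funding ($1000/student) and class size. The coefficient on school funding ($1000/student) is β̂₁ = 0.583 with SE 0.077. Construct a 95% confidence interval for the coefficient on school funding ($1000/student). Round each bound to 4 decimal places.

df = n − k − 1 = 387 − 2 − 1 = 384.
t* = t_{0.025, 384} = 1.966161.
Margin = t* × SE = 1.966161 × 0.077 = 0.151394.
CI: 0.583 ± 0.151394 → (0.4316, 0.7344).
With 95% confidence, each one-unit increase in school funding ($1000/student) is associated with a change of between 0.4316 and 0.7344 points in test score, holding the other predictors fixed.

(0.4316, 0.7344)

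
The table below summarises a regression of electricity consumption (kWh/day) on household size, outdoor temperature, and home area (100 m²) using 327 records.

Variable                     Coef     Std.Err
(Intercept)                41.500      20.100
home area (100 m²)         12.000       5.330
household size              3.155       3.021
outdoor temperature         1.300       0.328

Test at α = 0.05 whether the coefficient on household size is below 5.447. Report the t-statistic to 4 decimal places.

t = -0.7587

Read off: b = 3.155, SE = 3.021 for household size.
H₀: β₁ = 5.447 vs H₁: β₁ < 5.447.
t = (3.155 − 5.447) / 3.021 = -0.7587.
df = n − k − 1 = 327 − 3 − 1 = 323.
One-sided p ≈ 0.2243, which is ≥ 0.05, so fail to reject H₀.
The data do not give significant evidence that the true slope on household size is below 5.447 kWh/day per unit, holding the other predictors fixed.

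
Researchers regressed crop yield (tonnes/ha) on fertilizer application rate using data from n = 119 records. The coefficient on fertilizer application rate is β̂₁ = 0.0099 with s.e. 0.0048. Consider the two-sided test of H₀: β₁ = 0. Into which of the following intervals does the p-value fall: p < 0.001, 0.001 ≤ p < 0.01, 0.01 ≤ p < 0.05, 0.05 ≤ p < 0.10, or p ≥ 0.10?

0.01 ≤ p < 0.05

t = 0.0099 / 0.0048 = 2.063.
df = n − 2 = 119 − 2 = 117.
Two-sided p = 2·P(T_{117} > |t|) ≈ 0.0414.
So 0.01 ≤ p < 0.05.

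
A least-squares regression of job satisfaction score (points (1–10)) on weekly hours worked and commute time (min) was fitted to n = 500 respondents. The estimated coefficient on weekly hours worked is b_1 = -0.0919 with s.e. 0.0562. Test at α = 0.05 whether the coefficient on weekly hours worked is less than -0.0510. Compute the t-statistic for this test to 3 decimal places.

H₀: β₁ = -0.0510 vs H₁: β₁ < -0.0510.
t = (b_1 − β₁⁰)/SE = (-0.0919 − (-0.0510)) / 0.0562 = -0.728.
df = n − k − 1 = 500 − 2 − 1 = 497.
One-sided p ≈ 0.2336, which is ≥ 0.05, so fail to reject H₀.
The data do not give significant evidence that the true slope on weekly hours worked is below -0.0510 points (1–10) per unit, holding the other predictors fixed.

t = -0.728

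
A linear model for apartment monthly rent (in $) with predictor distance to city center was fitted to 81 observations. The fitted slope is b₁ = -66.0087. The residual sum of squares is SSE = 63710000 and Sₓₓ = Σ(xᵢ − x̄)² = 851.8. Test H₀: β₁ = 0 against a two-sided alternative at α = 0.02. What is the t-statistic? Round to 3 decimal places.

t = -2.145

MSE = SSE/(n − 2) = 63710000/79 = 806456.
SE(b₁) = √(MSE/Sₓₓ) = √(806456/851.8) = 30.7696.
t = -66.0087 / 30.7696 = -2.145.
df = n − 2 = 79.
Two-sided p ≈ 0.0350, which is ≥ 0.02, so fail to reject H₀.
The data do not give significant evidence of an association between distance to city center and apartment monthly rent.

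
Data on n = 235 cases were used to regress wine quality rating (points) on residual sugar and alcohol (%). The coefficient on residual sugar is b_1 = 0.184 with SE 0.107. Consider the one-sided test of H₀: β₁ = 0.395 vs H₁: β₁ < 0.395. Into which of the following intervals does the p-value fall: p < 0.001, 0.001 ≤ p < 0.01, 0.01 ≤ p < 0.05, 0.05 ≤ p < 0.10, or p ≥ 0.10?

t = (0.184 − 0.395) / 0.107 = -1.972.
df = n − k − 1 = 235 − 2 − 1 = 232.
One-sided p = P(T_{232} < t) ≈ 0.0249.
So 0.01 ≤ p < 0.05.

0.01 ≤ p < 0.05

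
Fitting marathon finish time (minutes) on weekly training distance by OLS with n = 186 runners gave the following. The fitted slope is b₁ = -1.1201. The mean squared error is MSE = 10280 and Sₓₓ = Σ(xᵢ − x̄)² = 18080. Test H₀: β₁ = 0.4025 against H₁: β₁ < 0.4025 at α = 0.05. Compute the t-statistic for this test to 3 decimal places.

SE(b₁) = √(MSE/Sₓₓ) = √(10280/18080) = 0.754045.
t = (-1.1201 − 0.4025) / 0.754045 = -2.019.
df = n − 2 = 184.
One-sided p ≈ 0.0225, which is < 0.05, so reject H₀.
There is evidence that the true slope on weekly training distance is below 0.4025 minutes per unit.

t = -2.019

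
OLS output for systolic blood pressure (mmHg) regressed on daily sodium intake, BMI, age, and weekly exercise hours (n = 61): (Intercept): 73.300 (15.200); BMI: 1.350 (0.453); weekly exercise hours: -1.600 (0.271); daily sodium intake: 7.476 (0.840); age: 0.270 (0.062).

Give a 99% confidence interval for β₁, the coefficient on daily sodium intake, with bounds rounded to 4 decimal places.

(5.2361, 9.7159)

Read off: b = 7.476, SE = 0.840 for daily sodium intake.
df = n − k − 1 = 61 − 4 − 1 = 56.
t* = t_{0.005, 56} = 2.666512.
Margin = t* × SE = 2.666512 × 0.840 = 2.239870.
CI: 7.476 ± 2.239870 → (5.2361, 9.7159).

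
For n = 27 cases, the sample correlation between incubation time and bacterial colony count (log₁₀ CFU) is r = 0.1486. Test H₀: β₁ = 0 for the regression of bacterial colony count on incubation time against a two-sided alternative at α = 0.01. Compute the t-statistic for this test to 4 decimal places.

t = 0.7513

t = r·√(n − 2)/√(1 − r²) = 0.1486·√25/√0.977918 = 0.7513.
df = n − 2 = 25.
Two-sided p ≈ 0.4595, which is ≥ 0.01, so fail to reject H₀.
The data do not give significant evidence of a linear association between incubation time and bacterial colony count.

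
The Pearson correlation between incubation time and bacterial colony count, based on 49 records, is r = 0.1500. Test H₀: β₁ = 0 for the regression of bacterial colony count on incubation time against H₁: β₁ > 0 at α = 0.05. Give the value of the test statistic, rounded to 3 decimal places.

t = r·√(n − 2)/√(1 − r²) = 0.1500·√47/√0.9775 = 1.040.
df = n − 2 = 47.
One-sided p ≈ 0.1518, which is ≥ 0.05, so fail to reject H₀.
The data do not give significant evidence of a linear association between incubation time and bacterial colony count.

t = 1.040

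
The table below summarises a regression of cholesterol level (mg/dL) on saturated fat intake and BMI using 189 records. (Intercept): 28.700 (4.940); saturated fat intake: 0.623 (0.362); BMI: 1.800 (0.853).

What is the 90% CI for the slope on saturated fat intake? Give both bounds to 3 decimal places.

(0.025, 1.221)

Read off: b = 0.623, SE = 0.362 for saturated fat intake.
df = n − k − 1 = 189 − 2 − 1 = 186.
t* = t_{0.05, 186} = 1.653087.
Margin = t* × SE = 1.653087 × 0.362 = 0.59842.
CI: 0.623 ± 0.59842 → (0.025, 1.221).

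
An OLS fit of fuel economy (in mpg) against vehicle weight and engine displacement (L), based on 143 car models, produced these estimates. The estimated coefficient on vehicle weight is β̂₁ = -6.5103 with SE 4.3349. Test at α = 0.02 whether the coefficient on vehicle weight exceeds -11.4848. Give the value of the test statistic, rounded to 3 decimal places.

t = 1.148

H₀: β₁ = -11.4848 vs H₁: β₁ > -11.4848.
t = (β̂₁ − β₁⁰)/SE = (-6.5103 − (-11.4848)) / 4.3349 = 1.148.
df = n − k − 1 = 143 − 2 − 1 = 140.
One-sided p ≈ 0.1266, which is ≥ 0.02, so fail to reject H₀.
The data do not give significant evidence that the true slope on vehicle weight exceeds -11.4848 mpg per unit, holding the other predictors fixed.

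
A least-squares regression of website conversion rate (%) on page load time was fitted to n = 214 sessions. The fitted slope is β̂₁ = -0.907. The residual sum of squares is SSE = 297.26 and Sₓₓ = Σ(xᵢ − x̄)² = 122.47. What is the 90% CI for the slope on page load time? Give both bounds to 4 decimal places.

(-1.0838, -0.7302)

MSE = SSE/(n − 2) = 297.26/212 = 1.40217.
SE(β̂₁) = √(MSE/Sₓₓ) = √(1.40217/122.47) = 0.107.
df = n − 2 = 212.
t* = t_{0.05, 212} = 1.652073.
Margin = t* × SE = 1.652073 × 0.107 = 0.176772.
CI: -0.907 ± 0.176772 → (-1.0838, -0.7302).
With 90% confidence, each one-unit increase in page load time is associated with a change of between -1.0838 and -0.7302 % in website conversion rate.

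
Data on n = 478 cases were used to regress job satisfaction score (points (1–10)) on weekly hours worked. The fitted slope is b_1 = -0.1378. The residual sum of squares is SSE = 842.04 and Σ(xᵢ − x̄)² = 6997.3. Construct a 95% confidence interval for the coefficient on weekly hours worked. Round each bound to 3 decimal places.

MSE = SSE/(n − 2) = 842.04/476 = 1.76899.
SE(b_1) = √(MSE/Sₓₓ) = √(1.76899/6997.3) = 0.0159.
df = n − 2 = 476.
t* = t_{0.025, 476} = 1.96496.
Margin = t* × SE = 1.96496 × 0.0159 = 0.03124.
CI: -0.1378 ± 0.03124 → (-0.169, -0.107).
With 95% confidence, each one-unit increase in weekly hours worked is associated with a change of between -0.169 and -0.107 points (1–10) in job satisfaction score.

(-0.169, -0.107)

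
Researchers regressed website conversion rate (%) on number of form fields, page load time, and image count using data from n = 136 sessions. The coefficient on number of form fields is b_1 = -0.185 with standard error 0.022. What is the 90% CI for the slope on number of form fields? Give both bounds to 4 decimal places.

df = n − k − 1 = 136 − 3 − 1 = 132.
t* = t_{0.05, 132} = 1.656479.
Margin = t* × SE = 1.656479 × 0.022 = 0.036443.
CI: -0.185 ± 0.036443 → (-0.2214, -0.1486).
With 90% confidence, each one-unit increase in number of form fields is associated with a change of between -0.2214 and -0.1486 % in website conversion rate, holding the other predictors fixed.

(-0.2214, -0.1486)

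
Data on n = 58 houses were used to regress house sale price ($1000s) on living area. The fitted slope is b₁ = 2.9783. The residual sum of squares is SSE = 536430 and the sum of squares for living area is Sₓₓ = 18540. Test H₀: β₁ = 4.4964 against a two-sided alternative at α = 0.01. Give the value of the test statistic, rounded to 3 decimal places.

t = -2.112

MSE = SSE/(n − 2) = 536430/56 = 9579.11.
SE(b₁) = √(MSE/Sₓₓ) = √(9579.11/18540) = 0.718799.
t = (2.9783 − 4.4964) / 0.718799 = -2.112.
df = n − 2 = 56.
Two-sided p ≈ 0.0392, which is ≥ 0.01, so fail to reject H₀.
The data are consistent with a true slope of 4.4964 $1000s per unit of living area.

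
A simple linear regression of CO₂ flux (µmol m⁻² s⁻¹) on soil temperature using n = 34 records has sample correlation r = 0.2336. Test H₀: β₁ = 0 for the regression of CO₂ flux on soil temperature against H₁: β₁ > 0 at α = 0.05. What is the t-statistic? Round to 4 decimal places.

t = r·√(n − 2)/√(1 − r²) = 0.2336·√32/√0.945431 = 1.3590.
df = n − 2 = 32.
One-sided p ≈ 0.0918, which is ≥ 0.05, so fail to reject H₀.
The data do not give significant evidence of a linear association between soil temperature and CO₂ flux.

t = 1.3590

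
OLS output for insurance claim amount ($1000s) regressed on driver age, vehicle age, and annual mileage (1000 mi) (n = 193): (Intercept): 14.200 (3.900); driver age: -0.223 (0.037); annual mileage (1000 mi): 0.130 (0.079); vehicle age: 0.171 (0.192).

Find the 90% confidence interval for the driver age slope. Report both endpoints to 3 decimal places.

(-0.284, -0.162)

Read off: b = -0.223, SE = 0.037 for driver age.
df = n − k − 1 = 193 − 3 − 1 = 189.
t* = t_{0.05, 189} = 1.652956.
Margin = t* × SE = 1.652956 × 0.037 = 0.06116.
CI: -0.223 ± 0.06116 → (-0.284, -0.162).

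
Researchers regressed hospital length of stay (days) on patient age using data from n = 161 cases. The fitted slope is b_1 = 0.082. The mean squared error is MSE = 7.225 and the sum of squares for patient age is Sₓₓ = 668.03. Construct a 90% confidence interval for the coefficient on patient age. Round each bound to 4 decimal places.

(-0.0901, 0.2541)

SE(b_1) = √(MSE/Sₓₓ) = √(7.225/668.03) = 0.103997.
df = n − 2 = 159.
t* = t_{0.05, 159} = 1.654494.
Margin = t* × SE = 1.654494 × 0.103997 = 0.172062.
CI: 0.082 ± 0.172062 → (-0.0901, 0.2541).
With 90% confidence, each one-unit increase in patient age is associated with a change of between -0.0901 and 0.2541 days in hospital length of stay.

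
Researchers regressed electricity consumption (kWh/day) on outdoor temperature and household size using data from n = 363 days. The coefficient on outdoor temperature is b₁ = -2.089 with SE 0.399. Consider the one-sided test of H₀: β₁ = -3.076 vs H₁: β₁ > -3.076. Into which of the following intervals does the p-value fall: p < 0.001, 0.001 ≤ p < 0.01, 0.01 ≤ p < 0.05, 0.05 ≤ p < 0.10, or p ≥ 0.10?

t = (-2.089 − (-3.076)) / 0.399 = 2.474.
df = n − k − 1 = 363 − 2 − 1 = 360.
One-sided p = P(T_{360} > t) ≈ 0.0069.
So 0.001 ≤ p < 0.01.

0.001 ≤ p < 0.01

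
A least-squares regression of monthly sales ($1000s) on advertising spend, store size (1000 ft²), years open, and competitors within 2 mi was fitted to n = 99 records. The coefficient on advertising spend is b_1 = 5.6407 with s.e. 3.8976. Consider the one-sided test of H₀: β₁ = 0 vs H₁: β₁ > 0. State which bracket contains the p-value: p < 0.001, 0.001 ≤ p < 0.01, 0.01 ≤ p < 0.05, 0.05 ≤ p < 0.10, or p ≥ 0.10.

t = 5.6407 / 3.8976 = 1.447.
df = n − k − 1 = 99 − 4 − 1 = 94.
One-sided p = P(T_{94} > t) ≈ 0.0756.
So 0.05 ≤ p < 0.10.

0.05 ≤ p < 0.10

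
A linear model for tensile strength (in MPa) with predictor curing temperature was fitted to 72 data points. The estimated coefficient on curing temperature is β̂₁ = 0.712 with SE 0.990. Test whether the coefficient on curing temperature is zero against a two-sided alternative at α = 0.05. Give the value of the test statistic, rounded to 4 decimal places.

H₀: β₁ = 0 vs H₁: β₁ ≠ 0.
t = (β̂₁ − β₁⁰)/SE = 0.712 / 0.990 = 0.7192.
df = n − 2 = 72 − 2 = 70.
Two-sided p ≈ 0.4744, which is ≥ 0.05, so fail to reject H₀.
The data do not give significant evidence of an association between curing temperature and tensile strength.

t = 0.7192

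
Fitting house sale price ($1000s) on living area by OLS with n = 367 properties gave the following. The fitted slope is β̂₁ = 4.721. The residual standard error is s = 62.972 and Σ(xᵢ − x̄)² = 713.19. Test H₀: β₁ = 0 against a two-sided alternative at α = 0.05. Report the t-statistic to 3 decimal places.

t = 2.002

SE(β̂₁) = s/√Sₓₓ = 62.972/√713.19 = 2.35801.
t = 4.721 / 2.35801 = 2.002.
df = n − 2 = 365.
Two-sided p ≈ 0.0460, which is < 0.05, so reject H₀.
There is evidence that living area is associated with house sale price.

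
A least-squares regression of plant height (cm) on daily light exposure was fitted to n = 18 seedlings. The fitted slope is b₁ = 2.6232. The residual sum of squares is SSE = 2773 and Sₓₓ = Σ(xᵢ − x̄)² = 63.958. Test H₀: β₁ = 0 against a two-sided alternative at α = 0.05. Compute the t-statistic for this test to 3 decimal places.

t = 1.594

MSE = SSE/(n − 2) = 2773/16 = 173.312.
SE(b₁) = √(MSE/Sₓₓ) = √(173.312/63.958) = 1.64614.
t = 2.6232 / 1.64614 = 1.594.
df = n − 2 = 16.
Two-sided p ≈ 0.1306, which is ≥ 0.05, so fail to reject H₀.
The data do not give significant evidence of an association between daily light exposure and plant height.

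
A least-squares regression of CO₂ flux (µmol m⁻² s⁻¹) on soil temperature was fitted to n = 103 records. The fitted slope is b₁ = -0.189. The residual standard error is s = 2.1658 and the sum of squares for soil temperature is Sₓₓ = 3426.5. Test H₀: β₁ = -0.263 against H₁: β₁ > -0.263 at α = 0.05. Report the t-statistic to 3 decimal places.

t = 2.000

SE(b₁) = s/√Sₓₓ = 2.1658/√3426.5 = 0.0369993.
t = (-0.189 − (-0.263)) / 0.0369993 = 2.000.
df = n − 2 = 101.
One-sided p ≈ 0.0241, which is < 0.05, so reject H₀.
There is evidence that the true slope on soil temperature exceeds -0.263 µmol m⁻² s⁻¹ per unit.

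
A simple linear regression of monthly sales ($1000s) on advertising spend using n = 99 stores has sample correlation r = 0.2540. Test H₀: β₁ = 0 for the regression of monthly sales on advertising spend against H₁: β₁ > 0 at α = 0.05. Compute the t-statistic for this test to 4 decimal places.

t = 2.5864

t = r·√(n − 2)/√(1 − r²) = 0.2540·√97/√0.935484 = 2.5864.
df = n − 2 = 97.
One-sided p ≈ 0.0056, which is < 0.05, so reject H₀.
There is evidence of a linear association between advertising spend and monthly sales.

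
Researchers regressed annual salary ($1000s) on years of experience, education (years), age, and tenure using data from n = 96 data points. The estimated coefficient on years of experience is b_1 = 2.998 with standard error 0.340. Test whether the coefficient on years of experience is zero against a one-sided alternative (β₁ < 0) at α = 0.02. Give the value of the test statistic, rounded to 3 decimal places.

t = 8.818

H₀: β₁ = 0 vs H₁: β₁ < 0.
t = (b_1 − β₁⁰)/SE = 2.998 / 0.340 = 8.818.
df = n − k − 1 = 96 − 4 − 1 = 91.
One-sided p ≈ 1.0000, which is ≥ 0.02, so fail to reject H₀.
The data do not give significant evidence that the true slope on years of experience is negative, holding the other predictors fixed.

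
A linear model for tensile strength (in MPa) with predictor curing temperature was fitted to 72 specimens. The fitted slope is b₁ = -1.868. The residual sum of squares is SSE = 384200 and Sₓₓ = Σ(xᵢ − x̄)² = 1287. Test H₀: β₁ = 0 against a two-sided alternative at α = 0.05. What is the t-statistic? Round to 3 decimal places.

MSE = SSE/(n − 2) = 384200/70 = 5488.57.
SE(b₁) = √(MSE/Sₓₓ) = √(5488.57/1287) = 2.0651.
t = -1.868 / 2.0651 = -0.905.
df = n − 2 = 70.
Two-sided p ≈ 0.3688, which is ≥ 0.05, so fail to reject H₀.
The data do not give significant evidence of an association between curing temperature and tensile strength.

t = -0.905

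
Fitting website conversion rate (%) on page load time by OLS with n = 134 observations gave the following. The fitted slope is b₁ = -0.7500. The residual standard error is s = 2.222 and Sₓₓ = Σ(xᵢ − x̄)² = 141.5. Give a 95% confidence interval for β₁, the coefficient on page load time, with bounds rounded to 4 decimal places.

(-1.1195, -0.3805)

SE(b₁) = s/√Sₓₓ = 2.222/√141.5 = 0.186795.
df = n − 2 = 132.
t* = t_{0.025, 132} = 1.978099.
Margin = t* × SE = 1.978099 × 0.186795 = 0.369499.
CI: -0.7500 ± 0.369499 → (-1.1195, -0.3805).
With 95% confidence, each one-unit increase in page load time is associated with a change of between -1.1195 and -0.3805 % in website conversion rate.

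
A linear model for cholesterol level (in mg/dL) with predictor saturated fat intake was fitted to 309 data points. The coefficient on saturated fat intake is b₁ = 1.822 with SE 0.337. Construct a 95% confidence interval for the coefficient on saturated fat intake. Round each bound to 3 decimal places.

df = n − 2 = 309 − 2 = 307.
t* = t_{0.025, 307} = 1.967721.
Margin = t* × SE = 1.967721 × 0.337 = 0.66312.
CI: 1.822 ± 0.66312 → (1.159, 2.485).
With 95% confidence, each one-unit increase in saturated fat intake is associated with a change of between 1.159 and 2.485 mg/dL in cholesterol level.

(1.159, 2.485)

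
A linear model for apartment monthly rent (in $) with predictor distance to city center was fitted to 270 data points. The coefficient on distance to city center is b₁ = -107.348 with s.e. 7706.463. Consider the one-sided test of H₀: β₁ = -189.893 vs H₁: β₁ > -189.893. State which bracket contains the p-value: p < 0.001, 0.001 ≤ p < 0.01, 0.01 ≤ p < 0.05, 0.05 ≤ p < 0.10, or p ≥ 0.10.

p ≥ 0.10

t = (-107.348 − (-189.893)) / 7706.463 = 0.011.
df = n − 2 = 270 − 2 = 268.
One-sided p = P(T_{268} > t) ≈ 0.4957.
So p ≥ 0.10.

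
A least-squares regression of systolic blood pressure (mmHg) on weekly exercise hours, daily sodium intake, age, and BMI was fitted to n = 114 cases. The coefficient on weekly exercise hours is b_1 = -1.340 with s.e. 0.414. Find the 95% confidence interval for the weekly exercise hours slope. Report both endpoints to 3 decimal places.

(-2.161, -0.519)

df = n − k − 1 = 114 − 4 − 1 = 109.
t* = t_{0.025, 109} = 1.981967.
Margin = t* × SE = 1.981967 × 0.414 = 0.82053.
CI: -1.340 ± 0.82053 → (-2.161, -0.519).
With 95% confidence, each one-unit increase in weekly exercise hours is associated with a change of between -2.161 and -0.519 mmHg in systolic blood pressure, holding the other predictors fixed.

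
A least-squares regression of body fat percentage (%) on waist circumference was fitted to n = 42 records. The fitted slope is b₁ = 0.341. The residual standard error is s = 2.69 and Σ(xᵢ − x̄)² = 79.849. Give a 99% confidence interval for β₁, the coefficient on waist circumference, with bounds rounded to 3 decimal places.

SE(b₁) = s/√Sₓₓ = 2.69/√79.849 = 0.301035.
df = n − 2 = 40.
t* = t_{0.005, 40} = 2.704459.
Margin = t* × SE = 2.704459 × 0.301035 = 0.81414.
CI: 0.341 ± 0.81414 → (-0.473, 1.155).
With 99% confidence, each one-unit increase in waist circumference is associated with a change of between -0.473 and 1.155 % in body fat percentage.

(-0.473, 1.155)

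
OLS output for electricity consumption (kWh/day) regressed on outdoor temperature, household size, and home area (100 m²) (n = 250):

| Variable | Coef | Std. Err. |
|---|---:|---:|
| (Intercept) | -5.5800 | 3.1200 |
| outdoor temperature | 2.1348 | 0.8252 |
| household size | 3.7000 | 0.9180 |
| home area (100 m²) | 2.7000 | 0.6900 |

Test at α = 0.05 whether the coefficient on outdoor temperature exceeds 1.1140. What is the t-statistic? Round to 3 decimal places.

Read off: b = 2.1348, SE = 0.8252 for outdoor temperature.
H₀: β₁ = 1.1140 vs H₁: β₁ > 1.1140.
t = (2.1348 − 1.1140) / 0.8252 = 1.237.
df = n − k − 1 = 250 − 3 − 1 = 246.
One-sided p ≈ 0.1086, which is ≥ 0.05, so fail to reject H₀.
The data do not give significant evidence that the true slope on outdoor temperature exceeds 1.1140 kWh/day per unit, holding the other predictors fixed.

t = 1.237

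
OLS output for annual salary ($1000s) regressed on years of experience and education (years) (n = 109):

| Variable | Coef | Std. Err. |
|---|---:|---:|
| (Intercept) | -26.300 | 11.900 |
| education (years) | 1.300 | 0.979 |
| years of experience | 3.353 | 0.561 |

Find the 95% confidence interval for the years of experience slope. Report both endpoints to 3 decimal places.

Read off: b = 3.353, SE = 0.561 for years of experience.
df = n − k − 1 = 109 − 2 − 1 = 106.
t* = t_{0.025, 106} = 1.982597.
Margin = t* × SE = 1.982597 × 0.561 = 1.11224.
CI: 3.353 ± 1.11224 → (2.241, 4.465).

(2.241, 4.465)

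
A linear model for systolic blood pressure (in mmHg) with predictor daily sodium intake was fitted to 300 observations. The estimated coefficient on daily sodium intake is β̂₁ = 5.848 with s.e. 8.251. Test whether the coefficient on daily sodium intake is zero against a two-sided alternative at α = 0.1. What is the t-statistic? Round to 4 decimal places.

H₀: β₁ = 0 vs H₁: β₁ ≠ 0.
t = (β̂₁ − β₁⁰)/SE = 5.848 / 8.251 = 0.7088.
df = n − 2 = 300 − 2 = 298.
Two-sided p ≈ 0.4790, which is ≥ 0.1, so fail to reject H₀.
The data do not give significant evidence of an association between daily sodium intake and systolic blood pressure.

t = 0.7088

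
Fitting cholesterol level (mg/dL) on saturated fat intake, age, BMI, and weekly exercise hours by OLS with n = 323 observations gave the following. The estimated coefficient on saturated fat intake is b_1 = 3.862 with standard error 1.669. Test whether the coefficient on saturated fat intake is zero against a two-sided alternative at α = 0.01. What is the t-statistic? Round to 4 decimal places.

H₀: β₁ = 0 vs H₁: β₁ ≠ 0.
t = (b_1 − β₁⁰)/SE = 3.862 / 1.669 = 2.3140.
df = n − k − 1 = 323 − 4 − 1 = 318.
Two-sided p ≈ 0.0213, which is ≥ 0.01, so fail to reject H₀.
The data do not give significant evidence of an association between saturated fat intake and cholesterol level, after adjusting for the other predictors.

t = 2.3140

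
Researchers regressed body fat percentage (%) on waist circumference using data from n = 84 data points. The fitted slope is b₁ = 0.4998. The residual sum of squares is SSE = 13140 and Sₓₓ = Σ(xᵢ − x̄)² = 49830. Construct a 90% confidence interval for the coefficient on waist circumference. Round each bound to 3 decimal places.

(0.405, 0.594)

MSE = SSE/(n − 2) = 13140/82 = 160.244.
SE(b₁) = √(MSE/Sₓₓ) = √(160.244/49830) = 0.0567081.
df = n − 2 = 82.
t* = t_{0.05, 82} = 1.663649.
Margin = t* × SE = 1.663649 × 0.0567081 = 0.09434.
CI: 0.4998 ± 0.09434 → (0.405, 0.594).
With 90% confidence, each one-unit increase in waist circumference is associated with a change of between 0.405 and 0.594 % in body fat percentage.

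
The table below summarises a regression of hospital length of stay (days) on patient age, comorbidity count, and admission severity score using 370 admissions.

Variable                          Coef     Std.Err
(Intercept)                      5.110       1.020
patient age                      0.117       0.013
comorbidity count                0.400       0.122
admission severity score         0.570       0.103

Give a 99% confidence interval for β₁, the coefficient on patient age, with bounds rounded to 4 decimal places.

Read off: b = 0.117, SE = 0.013 for patient age.
df = n − k − 1 = 370 − 3 − 1 = 366.
t* = t_{0.005, 366} = 2.589329.
Margin = t* × SE = 2.589329 × 0.013 = 0.033661.
CI: 0.117 ± 0.033661 → (0.0833, 0.1507).

(0.0833, 0.1507)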